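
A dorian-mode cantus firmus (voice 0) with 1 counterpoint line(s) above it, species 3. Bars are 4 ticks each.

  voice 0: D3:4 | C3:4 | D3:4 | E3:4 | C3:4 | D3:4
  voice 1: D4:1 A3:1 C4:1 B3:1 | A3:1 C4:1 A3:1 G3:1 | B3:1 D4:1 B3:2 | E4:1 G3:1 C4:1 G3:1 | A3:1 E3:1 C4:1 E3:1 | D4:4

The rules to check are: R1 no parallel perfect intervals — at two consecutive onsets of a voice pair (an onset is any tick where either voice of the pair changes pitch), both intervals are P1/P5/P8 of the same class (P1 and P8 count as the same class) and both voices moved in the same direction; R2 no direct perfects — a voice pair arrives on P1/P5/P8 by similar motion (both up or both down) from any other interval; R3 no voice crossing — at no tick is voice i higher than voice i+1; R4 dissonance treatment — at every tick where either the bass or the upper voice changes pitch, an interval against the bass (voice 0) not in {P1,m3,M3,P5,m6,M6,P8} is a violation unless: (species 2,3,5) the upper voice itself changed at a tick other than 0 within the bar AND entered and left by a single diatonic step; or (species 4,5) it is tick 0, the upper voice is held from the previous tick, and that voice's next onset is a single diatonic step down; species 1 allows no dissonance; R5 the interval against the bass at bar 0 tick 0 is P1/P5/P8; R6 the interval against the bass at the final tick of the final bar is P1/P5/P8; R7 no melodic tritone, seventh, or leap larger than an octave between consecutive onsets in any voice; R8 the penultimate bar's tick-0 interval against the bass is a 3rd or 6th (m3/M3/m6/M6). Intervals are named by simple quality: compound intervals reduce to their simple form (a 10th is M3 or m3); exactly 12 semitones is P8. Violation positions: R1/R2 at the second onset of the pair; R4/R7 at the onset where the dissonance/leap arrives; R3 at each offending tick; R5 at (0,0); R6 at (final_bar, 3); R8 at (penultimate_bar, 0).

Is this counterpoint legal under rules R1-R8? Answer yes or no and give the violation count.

No (4 violations)

bar 0: v0=D3 v1=D4 (P8)
bar 1: v0=C3 v1=A3 (M6)
bar 2: v0=D3 v1=B3 (M6)
bar 3: v0=E3 v1=E4 (P8)
bar 4: v0=C3 v1=A3 (M6)
bar 5: v0=D3 v1=D4 (P8)
  R4 @ bar0.2: D3/C4 m7 untreated
  R2 @ bar3.0: D3/B3 M6 -> E3/E4 P8 similar
  R2 @ bar5.0: C3/E3 M3 -> D3/D4 P8 similar
  R7 @ bar5.0: E3->D4 leap 10st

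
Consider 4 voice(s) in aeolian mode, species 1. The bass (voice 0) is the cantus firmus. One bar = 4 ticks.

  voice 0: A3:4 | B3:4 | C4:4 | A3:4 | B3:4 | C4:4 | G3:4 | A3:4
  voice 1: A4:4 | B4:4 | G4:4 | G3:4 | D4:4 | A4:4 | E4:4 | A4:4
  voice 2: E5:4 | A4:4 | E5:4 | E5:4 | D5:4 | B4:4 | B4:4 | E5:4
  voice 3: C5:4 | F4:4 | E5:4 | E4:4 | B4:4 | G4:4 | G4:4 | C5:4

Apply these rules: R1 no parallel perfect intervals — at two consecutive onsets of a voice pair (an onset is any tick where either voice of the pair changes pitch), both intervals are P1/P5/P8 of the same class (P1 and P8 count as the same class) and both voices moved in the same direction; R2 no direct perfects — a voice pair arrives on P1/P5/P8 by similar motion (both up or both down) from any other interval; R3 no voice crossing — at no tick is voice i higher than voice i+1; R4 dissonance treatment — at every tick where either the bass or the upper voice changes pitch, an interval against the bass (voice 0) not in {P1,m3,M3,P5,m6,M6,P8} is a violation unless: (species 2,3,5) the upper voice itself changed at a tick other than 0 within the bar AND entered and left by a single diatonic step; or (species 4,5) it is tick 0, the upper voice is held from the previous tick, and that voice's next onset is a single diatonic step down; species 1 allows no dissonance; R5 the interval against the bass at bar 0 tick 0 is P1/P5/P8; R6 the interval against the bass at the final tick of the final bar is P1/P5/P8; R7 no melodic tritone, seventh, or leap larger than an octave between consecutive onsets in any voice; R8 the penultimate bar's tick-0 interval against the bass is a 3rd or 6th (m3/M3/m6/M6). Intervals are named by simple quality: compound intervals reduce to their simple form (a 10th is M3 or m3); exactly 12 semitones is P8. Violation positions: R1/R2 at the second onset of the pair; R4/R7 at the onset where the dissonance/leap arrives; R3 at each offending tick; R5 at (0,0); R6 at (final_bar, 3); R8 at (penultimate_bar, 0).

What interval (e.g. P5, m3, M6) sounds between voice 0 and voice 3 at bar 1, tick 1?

TT

voice 0=B3 voice 3=F4 -> TT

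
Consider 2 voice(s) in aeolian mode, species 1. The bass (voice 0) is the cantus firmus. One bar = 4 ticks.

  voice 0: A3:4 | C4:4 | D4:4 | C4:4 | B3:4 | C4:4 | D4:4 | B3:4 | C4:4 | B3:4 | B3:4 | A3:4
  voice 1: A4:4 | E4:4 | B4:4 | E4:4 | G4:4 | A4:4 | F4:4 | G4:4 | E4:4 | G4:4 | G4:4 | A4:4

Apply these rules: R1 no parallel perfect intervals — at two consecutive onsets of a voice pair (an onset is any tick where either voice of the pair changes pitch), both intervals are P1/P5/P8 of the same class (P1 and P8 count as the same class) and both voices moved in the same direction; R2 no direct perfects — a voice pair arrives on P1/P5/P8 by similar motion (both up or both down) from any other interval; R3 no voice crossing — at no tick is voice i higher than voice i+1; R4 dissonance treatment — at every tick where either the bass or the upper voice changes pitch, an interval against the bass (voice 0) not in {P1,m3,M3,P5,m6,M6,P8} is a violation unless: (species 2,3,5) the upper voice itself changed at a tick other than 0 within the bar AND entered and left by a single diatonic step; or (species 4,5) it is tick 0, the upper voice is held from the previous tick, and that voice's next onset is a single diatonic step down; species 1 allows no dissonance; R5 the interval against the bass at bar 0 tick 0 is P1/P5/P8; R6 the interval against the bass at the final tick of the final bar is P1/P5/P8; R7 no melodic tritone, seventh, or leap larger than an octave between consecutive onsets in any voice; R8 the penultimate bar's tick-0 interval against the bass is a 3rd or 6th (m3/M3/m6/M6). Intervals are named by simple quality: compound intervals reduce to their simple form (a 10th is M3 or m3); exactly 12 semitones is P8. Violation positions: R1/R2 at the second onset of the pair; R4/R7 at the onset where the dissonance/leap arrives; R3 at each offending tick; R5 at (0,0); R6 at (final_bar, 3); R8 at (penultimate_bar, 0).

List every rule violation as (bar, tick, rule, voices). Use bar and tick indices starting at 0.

No violations across 12 bars (A3..A3 vs A4..A4).

bar 0: v0=A3 v1=A4 downbeat P8
bar 1: v0=C4 v1=E4 downbeat M3
bar 2: v0=D4 v1=B4 downbeat M6
bar 3: v0=C4 v1=E4 downbeat M3
bar 4: v0=B3 v1=G4 downbeat m6
bar 5: v0=C4 v1=A4 downbeat M6
bar 6: v0=D4 v1=F4 downbeat m3
bar 7: v0=B3 v1=G4 downbeat m6
bar 8: v0=C4 v1=E4 downbeat M3
bar 9: v0=B3 v1=G4 downbeat m6
bar 10: v0=B3 v1=G4 downbeat m6
bar 11: v0=A3 v1=A4 downbeat P8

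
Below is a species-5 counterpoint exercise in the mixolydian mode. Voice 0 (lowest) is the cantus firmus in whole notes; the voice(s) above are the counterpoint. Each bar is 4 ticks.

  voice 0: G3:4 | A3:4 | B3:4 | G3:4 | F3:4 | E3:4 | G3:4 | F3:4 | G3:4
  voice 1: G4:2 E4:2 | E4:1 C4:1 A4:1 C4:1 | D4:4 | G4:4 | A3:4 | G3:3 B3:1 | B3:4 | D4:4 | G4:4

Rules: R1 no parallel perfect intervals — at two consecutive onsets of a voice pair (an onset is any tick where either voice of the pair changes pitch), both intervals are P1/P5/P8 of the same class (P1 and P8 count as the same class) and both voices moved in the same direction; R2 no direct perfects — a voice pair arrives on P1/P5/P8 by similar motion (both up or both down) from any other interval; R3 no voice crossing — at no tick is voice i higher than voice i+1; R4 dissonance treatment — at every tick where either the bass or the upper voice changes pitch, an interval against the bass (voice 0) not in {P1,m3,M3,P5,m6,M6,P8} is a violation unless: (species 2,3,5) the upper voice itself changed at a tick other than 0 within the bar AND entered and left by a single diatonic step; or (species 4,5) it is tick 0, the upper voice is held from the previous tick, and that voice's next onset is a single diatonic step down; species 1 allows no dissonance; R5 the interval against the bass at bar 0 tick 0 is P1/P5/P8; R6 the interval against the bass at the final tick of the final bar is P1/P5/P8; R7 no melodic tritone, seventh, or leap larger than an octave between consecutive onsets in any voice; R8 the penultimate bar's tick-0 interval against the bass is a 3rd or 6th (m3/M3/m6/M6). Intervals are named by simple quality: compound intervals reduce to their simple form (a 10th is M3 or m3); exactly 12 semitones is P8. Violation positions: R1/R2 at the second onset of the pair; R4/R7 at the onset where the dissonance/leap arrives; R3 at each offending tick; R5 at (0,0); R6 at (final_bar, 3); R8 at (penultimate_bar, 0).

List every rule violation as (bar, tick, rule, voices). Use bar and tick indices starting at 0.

(4, 0, R7, (1,))
(8, 0, R2, (0, 1))

bar 0: v0=G3 v1=G4 downbeat P8
bar 1: v0=A3 v1=E4 downbeat P5
bar 2: v0=B3 v1=D4 downbeat m3
bar 3: v0=G3 v1=G4 downbeat P8
bar 4: v0=F3 v1=A3 downbeat M3
bar 5: v0=E3 v1=G3 downbeat m3
bar 6: v0=G3 v1=B3 downbeat M3
bar 7: v0=F3 v1=D4 downbeat M6
bar 8: v0=G3 v1=G4 downbeat P8
  -> R7 @ bar 4 tick 0 v(1,): G4->A3 leap 10st
  -> R2 @ bar 8 tick 0 v(0, 1): F3/D4 M6 -> G3/G4 P8 similar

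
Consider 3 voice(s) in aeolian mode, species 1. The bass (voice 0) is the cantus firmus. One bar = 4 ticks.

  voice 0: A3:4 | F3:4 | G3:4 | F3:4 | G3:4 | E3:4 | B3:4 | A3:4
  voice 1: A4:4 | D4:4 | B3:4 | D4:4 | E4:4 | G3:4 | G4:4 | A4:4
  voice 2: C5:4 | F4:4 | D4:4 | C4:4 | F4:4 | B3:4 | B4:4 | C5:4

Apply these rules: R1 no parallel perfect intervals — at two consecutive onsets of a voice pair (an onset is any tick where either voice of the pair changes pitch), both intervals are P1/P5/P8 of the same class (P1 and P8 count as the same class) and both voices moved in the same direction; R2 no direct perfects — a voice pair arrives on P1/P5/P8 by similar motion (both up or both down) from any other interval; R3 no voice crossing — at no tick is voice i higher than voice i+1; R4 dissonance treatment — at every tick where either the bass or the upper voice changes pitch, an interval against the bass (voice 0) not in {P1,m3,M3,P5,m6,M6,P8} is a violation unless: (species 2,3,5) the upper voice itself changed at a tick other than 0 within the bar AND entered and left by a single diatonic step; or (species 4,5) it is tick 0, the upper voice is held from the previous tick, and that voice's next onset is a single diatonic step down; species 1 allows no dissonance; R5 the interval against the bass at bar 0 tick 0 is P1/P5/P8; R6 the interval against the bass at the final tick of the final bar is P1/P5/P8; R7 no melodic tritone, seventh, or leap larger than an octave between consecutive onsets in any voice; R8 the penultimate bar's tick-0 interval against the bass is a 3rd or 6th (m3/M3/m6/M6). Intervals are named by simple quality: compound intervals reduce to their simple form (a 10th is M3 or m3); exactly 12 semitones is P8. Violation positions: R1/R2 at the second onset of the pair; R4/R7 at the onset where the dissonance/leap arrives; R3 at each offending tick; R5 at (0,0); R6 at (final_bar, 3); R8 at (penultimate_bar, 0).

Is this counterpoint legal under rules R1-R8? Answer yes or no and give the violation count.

bar 0: v0=A3 v1=A4 v2=C5 (m3)
bar 1: v0=F3 v1=D4 v2=F4 (P8)
bar 2: v0=G3 v1=B3 v2=D4 (P5)
bar 3: v0=F3 v1=D4 v2=C4 (P5)
bar 4: v0=G3 v1=E4 v2=F4 (m7)
bar 5: v0=E3 v1=G3 v2=B3 (P5)
bar 6: v0=B3 v1=G4 v2=B4 (P8)
bar 7: v0=A3 v1=A4 v2=C5 (m3)
  R5 @ bar0.0: opens on m3
  R2 @ bar1.0: A3/C5 m3 -> F3/F4 P8 similar
  R1 @ bar3.0: G3/D4 P5 -> F3/C4 P5 similar
  R3 @ bar3.0: D4 above C4
  R3 @ bar3.1: D4 above C4
  R3 @ bar3.2: D4 above C4
  R3 @ bar3.3: D4 above C4
  R4 @ bar4.0: G3/F4 m7 untreated
  R2 @ bar5.0: G3/F4 m7 -> E3/B3 P5 similar
  R7 @ bar5.0: F4->B3 leap 6st
  R2 @ bar6.0: E3/B3 P5 -> B3/B4 P8 similar
  R8 @ bar6.0: penult P8 not 3rd/6th
  R6 @ bar7.3: closes on m3

No (13 violations)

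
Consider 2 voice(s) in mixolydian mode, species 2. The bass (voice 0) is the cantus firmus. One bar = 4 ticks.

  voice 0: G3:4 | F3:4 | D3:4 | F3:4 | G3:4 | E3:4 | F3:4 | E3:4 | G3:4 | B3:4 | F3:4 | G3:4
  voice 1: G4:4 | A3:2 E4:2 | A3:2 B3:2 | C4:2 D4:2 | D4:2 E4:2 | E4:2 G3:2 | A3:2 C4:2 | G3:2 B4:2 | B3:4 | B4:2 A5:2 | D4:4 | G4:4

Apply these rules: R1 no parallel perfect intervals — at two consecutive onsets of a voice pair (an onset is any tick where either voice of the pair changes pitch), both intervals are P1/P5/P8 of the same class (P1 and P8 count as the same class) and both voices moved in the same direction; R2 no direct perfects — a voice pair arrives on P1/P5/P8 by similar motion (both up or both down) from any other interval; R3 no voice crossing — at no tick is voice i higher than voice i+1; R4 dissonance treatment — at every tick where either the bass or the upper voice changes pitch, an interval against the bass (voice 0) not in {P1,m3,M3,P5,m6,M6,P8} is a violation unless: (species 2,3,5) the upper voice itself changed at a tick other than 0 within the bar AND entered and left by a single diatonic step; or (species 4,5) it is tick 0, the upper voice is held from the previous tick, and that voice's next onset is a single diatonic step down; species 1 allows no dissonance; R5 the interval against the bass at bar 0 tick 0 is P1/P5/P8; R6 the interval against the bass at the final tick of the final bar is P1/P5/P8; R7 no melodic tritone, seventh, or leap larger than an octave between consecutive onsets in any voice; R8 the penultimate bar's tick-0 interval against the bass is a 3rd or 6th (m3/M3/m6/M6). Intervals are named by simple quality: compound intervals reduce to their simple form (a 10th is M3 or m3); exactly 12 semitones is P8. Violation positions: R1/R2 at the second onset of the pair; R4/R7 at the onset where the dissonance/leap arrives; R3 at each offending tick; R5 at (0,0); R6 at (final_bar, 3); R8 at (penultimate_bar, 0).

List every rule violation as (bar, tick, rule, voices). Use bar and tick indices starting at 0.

bar 0: v0=G3 v1=G4 downbeat P8
bar 1: v0=F3 v1=A3 downbeat M3
bar 2: v0=D3 v1=A3 downbeat P5
bar 3: v0=F3 v1=C4 downbeat P5
bar 4: v0=G3 v1=D4 downbeat P5
bar 5: v0=E3 v1=E4 downbeat P8
bar 6: v0=F3 v1=A3 downbeat M3
bar 7: v0=E3 v1=G3 downbeat m3
bar 8: v0=G3 v1=B3 downbeat M3
bar 9: v0=B3 v1=B4 downbeat P8
bar 10: v0=F3 v1=D4 downbeat M6
bar 11: v0=G3 v1=G4 downbeat P8
  -> R7 @ bar 1 tick 0 v(1,): G4->A3 leap 10st
  -> R4 @ bar 1 tick 2 v(0, 1): F3/E4 M7 untreated
  -> R2 @ bar 2 tick 0 v(0, 1): F3/E4 M7 -> D3/A3 P5 similar
  -> R2 @ bar 3 tick 0 v(0, 1): D3/B3 M6 -> F3/C4 P5 similar
  -> R7 @ bar 7 tick 2 v(1,): G3->B4 leap 16st
  -> R2 @ bar 9 tick 0 v(0, 1): G3/B3 M3 -> B3/B4 P8 similar
  -> R4 @ bar 9 tick 2 v(0, 1): B3/A5 m7 untreated
  -> R7 @ bar 9 tick 2 v(1,): B4->A5 leap 10st
  -> R7 @ bar 10 tick 0 v(0,): B3->F3 leap 6st
  -> R7 @ bar 10 tick 0 v(1,): A5->D4 leap 19st
  -> R2 @ bar 11 tick 0 v(0, 1): F3/D4 M6 -> G3/G4 P8 similar

(1, 0, R7, (1,))
(1, 2, R4, (0, 1))
(2, 0, R2, (0, 1))
(3, 0, R2, (0, 1))
(7, 2, R7, (1,))
(9, 0, R2, (0, 1))
(9, 2, R4, (0, 1))
(9, 2, R7, (1,))
(10, 0, R7, (0,))
(10, 0, R7, (1,))
(11, 0, R2, (0, 1))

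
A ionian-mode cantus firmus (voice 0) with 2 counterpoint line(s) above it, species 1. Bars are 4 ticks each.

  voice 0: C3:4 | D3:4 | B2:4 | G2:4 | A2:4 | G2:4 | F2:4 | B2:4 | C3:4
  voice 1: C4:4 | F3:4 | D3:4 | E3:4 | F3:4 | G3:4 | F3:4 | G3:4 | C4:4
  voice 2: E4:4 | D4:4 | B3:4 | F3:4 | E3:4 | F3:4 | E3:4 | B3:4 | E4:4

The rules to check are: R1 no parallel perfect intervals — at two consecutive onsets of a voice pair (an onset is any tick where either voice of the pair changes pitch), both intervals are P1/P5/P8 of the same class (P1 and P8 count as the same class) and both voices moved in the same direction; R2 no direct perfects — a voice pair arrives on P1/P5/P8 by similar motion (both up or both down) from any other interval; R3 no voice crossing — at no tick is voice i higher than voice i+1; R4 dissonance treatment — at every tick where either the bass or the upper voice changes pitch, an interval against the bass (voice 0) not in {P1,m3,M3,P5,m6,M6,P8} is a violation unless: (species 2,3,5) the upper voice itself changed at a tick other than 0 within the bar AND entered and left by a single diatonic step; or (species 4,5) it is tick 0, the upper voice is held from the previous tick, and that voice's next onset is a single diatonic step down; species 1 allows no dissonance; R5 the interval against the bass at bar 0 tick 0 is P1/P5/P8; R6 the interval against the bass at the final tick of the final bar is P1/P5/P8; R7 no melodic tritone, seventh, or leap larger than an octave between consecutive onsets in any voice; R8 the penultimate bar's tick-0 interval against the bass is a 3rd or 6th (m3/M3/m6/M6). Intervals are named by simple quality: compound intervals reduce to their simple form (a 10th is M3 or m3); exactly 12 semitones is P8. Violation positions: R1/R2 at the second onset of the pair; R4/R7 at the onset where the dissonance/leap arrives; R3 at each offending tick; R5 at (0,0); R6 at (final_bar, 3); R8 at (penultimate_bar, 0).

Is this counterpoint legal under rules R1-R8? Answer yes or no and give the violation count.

bar 0: v0=C3 v1=C4 v2=E4 (M3)
bar 1: v0=D3 v1=F3 v2=D4 (P8)
bar 2: v0=B2 v1=D3 v2=B3 (P8)
bar 3: v0=G2 v1=E3 v2=F3 (m7)
bar 4: v0=A2 v1=F3 v2=E3 (P5)
bar 5: v0=G2 v1=G3 v2=F3 (m7)
bar 6: v0=F2 v1=F3 v2=E3 (M7)
bar 7: v0=B2 v1=G3 v2=B3 (P8)
bar 8: v0=C3 v1=C4 v2=E4 (M3)
  R5 @ bar0.0: opens on M3
  R1 @ bar2.0: D3/D4 P8 -> B2/B3 P8 similar
  R4 @ bar3.0: G2/F3 m7 untreated
  R7 @ bar3.0: B3->F3 leap 6st
  R3 @ bar4.0: F3 above E3
  R3 @ bar4.1: F3 above E3
  R3 @ bar4.2: F3 above E3
  R3 @ bar4.3: F3 above E3
  R3 @ bar5.0: G3 above F3
  R4 @ bar5.0: G2/F3 m7 untreated
  R3 @ bar5.1: G3 above F3
  R3 @ bar5.2: G3 above F3
  R3 @ bar5.3: G3 above F3
  R1 @ bar6.0: G2/G3 P8 -> F2/F3 P8 similar
  R3 @ bar6.0: F3 above E3
  R4 @ bar6.0: F2/E3 M7 untreated
  R3 @ bar6.1: F3 above E3
  R3 @ bar6.2: F3 above E3
  R3 @ bar6.3: F3 above E3
  R2 @ bar7.0: F2/E3 M7 -> B2/B3 P8 similar
  R7 @ bar7.0: F2->B2 leap 6st
  R8 @ bar7.0: penult P8 not 3rd/6th
  R2 @ bar8.0: B2/G3 m6 -> C3/C4 P8 similar
  R6 @ bar8.3: closes on M3

No (24 violations)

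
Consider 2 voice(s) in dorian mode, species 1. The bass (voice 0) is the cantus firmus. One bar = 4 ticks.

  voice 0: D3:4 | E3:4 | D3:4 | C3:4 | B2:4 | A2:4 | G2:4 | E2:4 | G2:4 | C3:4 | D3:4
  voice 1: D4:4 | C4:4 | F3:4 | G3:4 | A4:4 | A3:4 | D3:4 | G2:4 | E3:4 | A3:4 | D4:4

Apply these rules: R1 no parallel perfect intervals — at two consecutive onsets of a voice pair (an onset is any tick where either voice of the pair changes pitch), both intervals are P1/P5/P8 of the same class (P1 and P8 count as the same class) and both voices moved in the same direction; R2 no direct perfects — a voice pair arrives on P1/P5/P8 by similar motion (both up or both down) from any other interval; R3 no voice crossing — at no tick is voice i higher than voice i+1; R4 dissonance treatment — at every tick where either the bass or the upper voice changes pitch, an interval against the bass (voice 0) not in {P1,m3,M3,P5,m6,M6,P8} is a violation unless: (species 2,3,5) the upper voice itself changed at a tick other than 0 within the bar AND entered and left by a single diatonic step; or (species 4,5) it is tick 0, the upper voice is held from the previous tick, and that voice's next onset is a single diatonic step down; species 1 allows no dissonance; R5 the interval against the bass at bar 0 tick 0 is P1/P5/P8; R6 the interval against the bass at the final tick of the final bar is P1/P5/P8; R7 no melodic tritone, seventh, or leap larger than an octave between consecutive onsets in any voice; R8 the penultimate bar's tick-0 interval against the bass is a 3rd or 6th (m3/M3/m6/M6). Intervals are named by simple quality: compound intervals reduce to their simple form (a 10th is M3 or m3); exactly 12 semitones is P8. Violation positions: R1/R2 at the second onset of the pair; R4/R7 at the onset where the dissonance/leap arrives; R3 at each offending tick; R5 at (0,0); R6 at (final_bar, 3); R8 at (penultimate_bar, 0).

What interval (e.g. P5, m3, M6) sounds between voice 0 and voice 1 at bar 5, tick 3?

voice 0=A2 voice 1=A3 -> P8

P8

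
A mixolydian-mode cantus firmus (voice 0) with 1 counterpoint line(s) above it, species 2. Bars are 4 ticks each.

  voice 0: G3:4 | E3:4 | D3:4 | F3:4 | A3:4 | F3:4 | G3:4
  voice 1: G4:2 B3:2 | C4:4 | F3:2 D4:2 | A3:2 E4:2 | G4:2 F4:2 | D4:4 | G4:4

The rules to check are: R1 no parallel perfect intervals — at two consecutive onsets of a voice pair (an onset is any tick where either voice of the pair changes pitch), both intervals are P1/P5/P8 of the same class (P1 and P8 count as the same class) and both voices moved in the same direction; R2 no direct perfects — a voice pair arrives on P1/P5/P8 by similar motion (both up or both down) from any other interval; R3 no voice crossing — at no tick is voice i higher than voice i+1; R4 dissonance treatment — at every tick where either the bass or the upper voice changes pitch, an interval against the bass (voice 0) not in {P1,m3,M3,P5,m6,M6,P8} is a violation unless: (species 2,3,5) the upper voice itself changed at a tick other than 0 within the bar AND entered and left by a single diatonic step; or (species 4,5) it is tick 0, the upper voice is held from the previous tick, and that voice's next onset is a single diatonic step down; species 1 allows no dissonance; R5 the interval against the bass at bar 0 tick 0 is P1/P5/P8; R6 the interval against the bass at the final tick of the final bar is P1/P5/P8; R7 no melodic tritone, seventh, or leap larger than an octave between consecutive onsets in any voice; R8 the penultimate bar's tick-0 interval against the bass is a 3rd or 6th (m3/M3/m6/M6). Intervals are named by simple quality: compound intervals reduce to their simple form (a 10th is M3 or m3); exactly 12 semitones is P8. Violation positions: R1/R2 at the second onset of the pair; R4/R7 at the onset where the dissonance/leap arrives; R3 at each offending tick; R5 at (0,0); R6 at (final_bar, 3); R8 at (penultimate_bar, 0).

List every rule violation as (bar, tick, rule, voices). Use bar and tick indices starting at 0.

(3, 2, R4, (0, 1))
(4, 0, R4, (0, 1))
(6, 0, R2, (0, 1))

bar 0: v0=G3 v1=G4 downbeat P8
bar 1: v0=E3 v1=C4 downbeat m6
bar 2: v0=D3 v1=F3 downbeat m3
bar 3: v0=F3 v1=A3 downbeat M3
bar 4: v0=A3 v1=G4 downbeat m7
bar 5: v0=F3 v1=D4 downbeat M6
bar 6: v0=G3 v1=G4 downbeat P8
  -> R4 @ bar 3 tick 2 v(0, 1): F3/E4 M7 untreated
  -> R4 @ bar 4 tick 0 v(0, 1): A3/G4 m7 untreated
  -> R2 @ bar 6 tick 0 v(0, 1): F3/D4 M6 -> G3/G4 P8 similar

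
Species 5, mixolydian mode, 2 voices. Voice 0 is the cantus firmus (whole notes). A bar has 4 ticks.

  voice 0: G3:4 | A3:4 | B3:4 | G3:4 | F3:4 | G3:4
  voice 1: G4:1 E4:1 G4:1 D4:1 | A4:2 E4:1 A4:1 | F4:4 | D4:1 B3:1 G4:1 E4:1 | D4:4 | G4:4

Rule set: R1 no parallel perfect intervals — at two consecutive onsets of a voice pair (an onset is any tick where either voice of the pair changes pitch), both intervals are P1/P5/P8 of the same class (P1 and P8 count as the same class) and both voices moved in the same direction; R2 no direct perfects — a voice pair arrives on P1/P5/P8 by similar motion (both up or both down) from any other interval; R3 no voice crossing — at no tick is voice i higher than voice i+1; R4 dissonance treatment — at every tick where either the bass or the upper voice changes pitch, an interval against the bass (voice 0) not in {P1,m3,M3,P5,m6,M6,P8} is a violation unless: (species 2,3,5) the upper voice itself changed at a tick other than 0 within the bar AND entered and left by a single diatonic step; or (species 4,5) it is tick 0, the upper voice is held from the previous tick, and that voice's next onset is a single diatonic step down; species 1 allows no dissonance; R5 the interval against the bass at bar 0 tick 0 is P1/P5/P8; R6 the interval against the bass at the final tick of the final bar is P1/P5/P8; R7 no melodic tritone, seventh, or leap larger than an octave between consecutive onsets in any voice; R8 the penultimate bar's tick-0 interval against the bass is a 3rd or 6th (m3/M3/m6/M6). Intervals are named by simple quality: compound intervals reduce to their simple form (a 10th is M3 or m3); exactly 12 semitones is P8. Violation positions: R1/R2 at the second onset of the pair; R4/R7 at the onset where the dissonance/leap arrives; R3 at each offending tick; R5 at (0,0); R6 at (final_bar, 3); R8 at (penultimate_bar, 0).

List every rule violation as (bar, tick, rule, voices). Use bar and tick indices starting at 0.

(1, 0, R2, (0, 1))
(2, 0, R4, (0, 1))
(3, 0, R2, (0, 1))
(5, 0, R2, (0, 1))

bar 0: v0=G3 v1=G4 downbeat P8
bar 1: v0=A3 v1=A4 downbeat P8
bar 2: v0=B3 v1=F4 downbeat TT
bar 3: v0=G3 v1=D4 downbeat P5
bar 4: v0=F3 v1=D4 downbeat M6
bar 5: v0=G3 v1=G4 downbeat P8
  -> R2 @ bar 1 tick 0 v(0, 1): G3/D4 P5 -> A3/A4 P8 similar
  -> R4 @ bar 2 tick 0 v(0, 1): B3/F4 TT untreated
  -> R2 @ bar 3 tick 0 v(0, 1): B3/F4 TT -> G3/D4 P5 similar
  -> R2 @ bar 5 tick 0 v(0, 1): F3/D4 M6 -> G3/G4 P8 similar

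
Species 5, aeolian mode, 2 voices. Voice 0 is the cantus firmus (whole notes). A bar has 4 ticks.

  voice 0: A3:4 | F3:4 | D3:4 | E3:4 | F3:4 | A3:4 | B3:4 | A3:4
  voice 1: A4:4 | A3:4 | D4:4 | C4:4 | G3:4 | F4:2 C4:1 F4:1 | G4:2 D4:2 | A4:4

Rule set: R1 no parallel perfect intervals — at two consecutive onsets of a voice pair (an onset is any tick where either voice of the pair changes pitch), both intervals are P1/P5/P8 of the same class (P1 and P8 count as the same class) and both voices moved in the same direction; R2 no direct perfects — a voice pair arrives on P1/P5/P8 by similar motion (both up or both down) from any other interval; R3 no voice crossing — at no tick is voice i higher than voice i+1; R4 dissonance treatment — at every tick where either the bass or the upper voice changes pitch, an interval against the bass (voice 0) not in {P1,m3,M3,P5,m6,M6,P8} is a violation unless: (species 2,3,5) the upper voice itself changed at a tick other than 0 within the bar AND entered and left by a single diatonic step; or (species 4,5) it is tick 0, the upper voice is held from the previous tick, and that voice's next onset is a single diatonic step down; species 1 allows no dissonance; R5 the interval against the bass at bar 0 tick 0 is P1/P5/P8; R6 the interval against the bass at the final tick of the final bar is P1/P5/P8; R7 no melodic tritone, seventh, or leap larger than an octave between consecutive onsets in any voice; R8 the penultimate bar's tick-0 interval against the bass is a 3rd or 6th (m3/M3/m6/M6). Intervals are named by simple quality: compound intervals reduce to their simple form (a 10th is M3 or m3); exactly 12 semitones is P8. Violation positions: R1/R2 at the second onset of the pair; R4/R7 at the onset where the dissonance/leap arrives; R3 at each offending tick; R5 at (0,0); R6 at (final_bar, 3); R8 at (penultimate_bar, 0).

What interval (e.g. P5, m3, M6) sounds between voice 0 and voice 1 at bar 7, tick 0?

P8

voice 0=A3 voice 1=A4 -> P8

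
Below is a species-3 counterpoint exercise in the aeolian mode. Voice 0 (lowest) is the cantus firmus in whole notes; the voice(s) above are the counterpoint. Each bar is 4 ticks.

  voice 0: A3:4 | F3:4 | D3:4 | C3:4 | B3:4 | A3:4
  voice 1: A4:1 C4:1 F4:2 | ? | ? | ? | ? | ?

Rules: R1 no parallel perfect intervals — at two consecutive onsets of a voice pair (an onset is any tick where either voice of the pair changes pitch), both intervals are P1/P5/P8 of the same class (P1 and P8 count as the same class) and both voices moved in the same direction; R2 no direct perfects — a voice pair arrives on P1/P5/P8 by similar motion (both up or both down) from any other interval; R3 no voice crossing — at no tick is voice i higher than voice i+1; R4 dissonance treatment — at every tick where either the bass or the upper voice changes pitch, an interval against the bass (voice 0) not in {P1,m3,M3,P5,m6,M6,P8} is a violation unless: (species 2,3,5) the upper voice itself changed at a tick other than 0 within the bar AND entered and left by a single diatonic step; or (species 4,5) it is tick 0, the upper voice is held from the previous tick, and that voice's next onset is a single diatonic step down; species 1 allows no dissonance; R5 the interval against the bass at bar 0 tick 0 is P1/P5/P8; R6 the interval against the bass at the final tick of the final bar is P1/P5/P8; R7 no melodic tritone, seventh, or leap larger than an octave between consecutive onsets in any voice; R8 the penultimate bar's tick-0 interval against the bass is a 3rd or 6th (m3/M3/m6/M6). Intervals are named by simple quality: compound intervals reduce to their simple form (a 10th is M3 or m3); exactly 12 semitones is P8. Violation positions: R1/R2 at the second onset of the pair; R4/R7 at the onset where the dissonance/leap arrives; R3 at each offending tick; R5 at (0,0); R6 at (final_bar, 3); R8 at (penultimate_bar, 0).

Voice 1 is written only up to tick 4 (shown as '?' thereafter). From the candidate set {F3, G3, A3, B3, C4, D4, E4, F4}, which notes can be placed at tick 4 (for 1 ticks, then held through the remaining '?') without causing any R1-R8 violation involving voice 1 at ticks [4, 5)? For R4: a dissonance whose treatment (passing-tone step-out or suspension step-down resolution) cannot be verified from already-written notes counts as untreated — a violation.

F3: violates R2
G3: violates R4,R7
A3: legal
B3: violates R4,R7
C4: violates R2
D4: legal
E4: violates R4
F4: legal

{A3, D4, F4}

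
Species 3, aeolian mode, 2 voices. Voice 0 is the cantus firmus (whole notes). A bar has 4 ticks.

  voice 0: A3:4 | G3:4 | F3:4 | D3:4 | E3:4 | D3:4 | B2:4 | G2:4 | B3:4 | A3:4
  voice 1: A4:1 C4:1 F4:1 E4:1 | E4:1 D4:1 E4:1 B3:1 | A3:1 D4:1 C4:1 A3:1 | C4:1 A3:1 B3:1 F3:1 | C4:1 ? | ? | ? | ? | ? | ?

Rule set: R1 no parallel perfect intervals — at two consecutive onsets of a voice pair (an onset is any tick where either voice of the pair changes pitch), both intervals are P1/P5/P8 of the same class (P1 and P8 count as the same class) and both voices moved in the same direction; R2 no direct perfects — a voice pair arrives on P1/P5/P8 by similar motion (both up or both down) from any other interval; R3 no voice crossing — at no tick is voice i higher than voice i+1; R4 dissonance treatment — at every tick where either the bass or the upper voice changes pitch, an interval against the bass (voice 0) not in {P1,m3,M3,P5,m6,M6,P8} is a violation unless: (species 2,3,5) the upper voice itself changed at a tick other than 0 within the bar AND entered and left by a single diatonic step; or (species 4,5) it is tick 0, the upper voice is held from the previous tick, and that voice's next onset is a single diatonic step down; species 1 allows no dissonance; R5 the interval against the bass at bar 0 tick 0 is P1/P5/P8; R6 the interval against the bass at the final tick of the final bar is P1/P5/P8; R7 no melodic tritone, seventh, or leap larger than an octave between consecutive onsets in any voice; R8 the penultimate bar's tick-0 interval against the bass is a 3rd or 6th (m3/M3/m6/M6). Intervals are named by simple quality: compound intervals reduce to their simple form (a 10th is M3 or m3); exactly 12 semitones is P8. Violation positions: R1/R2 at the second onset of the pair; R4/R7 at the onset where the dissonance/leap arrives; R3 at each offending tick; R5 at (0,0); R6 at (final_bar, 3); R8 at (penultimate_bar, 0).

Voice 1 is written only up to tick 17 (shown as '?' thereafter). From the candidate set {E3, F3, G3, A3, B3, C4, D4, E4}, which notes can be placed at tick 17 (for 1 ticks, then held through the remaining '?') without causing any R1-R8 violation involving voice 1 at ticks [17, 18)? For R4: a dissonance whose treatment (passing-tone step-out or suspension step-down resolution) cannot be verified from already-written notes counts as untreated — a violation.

E3: legal
F3: violates R4
G3: legal
A3: violates R4
B3: legal
C4: legal
D4: violates R4
E4: legal

{B3, C4, E3, E4, G3}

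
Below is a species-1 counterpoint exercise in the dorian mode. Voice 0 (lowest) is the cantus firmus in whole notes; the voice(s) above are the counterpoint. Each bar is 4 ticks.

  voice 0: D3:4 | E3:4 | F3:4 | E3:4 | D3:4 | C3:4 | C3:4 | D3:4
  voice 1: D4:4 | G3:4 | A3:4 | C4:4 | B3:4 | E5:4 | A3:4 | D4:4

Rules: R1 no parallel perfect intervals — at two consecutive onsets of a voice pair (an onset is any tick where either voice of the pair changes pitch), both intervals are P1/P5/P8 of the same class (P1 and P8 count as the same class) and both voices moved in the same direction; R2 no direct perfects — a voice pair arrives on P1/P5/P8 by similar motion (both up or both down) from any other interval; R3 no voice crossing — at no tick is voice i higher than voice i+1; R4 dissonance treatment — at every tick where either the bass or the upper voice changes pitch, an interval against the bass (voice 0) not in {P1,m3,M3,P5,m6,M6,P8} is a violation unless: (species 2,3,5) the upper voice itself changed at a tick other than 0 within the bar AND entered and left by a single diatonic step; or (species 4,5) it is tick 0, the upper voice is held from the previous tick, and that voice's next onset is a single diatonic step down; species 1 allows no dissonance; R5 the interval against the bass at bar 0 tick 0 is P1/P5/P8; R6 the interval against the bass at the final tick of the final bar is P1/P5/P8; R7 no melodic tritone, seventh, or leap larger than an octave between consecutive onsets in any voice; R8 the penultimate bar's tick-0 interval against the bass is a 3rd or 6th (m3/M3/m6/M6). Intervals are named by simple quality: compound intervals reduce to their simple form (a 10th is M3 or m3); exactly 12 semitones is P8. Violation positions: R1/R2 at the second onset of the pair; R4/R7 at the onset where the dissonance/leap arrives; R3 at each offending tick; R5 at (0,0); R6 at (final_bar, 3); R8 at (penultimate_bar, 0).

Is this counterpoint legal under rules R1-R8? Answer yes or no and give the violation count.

bar 0: v0=D3 v1=D4 (P8)
bar 1: v0=E3 v1=G3 (m3)
bar 2: v0=F3 v1=A3 (M3)
bar 3: v0=E3 v1=C4 (m6)
bar 4: v0=D3 v1=B3 (M6)
bar 5: v0=C3 v1=E5 (M3)
bar 6: v0=C3 v1=A3 (M6)
bar 7: v0=D3 v1=D4 (P8)
  R7 @ bar5.0: B3->E5 leap 17st
  R7 @ bar6.0: E5->A3 leap 19st
  R2 @ bar7.0: C3/A3 M6 -> D3/D4 P8 similar

No (3 violations)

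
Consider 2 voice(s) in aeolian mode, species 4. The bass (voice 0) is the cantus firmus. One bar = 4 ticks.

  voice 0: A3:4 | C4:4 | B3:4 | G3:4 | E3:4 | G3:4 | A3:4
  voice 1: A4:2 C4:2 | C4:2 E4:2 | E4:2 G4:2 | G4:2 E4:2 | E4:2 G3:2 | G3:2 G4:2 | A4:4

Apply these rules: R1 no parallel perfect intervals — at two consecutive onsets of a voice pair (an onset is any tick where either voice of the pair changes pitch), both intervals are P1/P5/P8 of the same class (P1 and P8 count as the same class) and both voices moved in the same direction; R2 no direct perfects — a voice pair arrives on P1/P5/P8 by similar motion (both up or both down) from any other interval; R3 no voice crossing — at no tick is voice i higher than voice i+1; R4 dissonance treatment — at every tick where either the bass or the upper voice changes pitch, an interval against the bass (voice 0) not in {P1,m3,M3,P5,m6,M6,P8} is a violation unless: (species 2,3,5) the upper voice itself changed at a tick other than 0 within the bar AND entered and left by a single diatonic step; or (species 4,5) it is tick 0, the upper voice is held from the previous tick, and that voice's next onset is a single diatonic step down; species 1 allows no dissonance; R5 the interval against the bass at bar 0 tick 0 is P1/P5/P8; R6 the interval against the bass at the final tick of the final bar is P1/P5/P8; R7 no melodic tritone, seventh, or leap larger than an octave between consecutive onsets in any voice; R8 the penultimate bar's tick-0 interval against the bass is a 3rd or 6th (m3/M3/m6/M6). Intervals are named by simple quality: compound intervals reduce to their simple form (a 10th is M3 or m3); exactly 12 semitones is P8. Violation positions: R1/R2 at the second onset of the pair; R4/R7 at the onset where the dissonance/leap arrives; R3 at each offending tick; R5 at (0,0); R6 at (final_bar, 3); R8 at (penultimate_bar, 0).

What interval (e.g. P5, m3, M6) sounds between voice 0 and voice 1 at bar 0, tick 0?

P8

voice 0=A3 voice 1=A4 -> P8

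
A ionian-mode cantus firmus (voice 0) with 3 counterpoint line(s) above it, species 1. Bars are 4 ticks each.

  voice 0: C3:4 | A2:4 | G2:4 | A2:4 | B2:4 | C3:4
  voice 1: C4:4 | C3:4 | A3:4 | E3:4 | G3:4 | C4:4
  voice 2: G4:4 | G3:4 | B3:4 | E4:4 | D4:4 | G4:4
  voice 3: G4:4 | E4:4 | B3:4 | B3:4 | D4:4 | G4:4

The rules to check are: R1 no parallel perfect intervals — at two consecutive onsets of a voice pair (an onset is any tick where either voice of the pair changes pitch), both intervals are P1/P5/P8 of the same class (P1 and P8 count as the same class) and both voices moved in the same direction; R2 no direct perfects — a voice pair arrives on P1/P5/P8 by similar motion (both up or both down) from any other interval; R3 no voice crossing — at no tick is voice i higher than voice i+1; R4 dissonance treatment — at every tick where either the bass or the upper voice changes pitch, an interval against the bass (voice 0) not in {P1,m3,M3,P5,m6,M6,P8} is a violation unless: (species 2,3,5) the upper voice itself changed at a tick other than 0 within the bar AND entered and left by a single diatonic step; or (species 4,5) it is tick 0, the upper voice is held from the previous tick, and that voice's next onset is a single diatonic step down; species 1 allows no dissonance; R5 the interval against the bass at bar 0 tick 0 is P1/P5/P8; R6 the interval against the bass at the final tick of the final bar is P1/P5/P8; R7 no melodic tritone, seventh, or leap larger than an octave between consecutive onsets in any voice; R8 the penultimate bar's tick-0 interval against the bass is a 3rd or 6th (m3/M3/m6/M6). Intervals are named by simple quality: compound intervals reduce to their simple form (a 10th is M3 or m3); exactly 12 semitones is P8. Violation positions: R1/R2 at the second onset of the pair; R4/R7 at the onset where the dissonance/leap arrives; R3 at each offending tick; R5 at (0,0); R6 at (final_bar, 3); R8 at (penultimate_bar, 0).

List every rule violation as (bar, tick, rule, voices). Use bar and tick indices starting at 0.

bar 0: v0=C3 v1=C4 v2=G4 v3=G4 downbeat P5
bar 1: v0=A2 v1=C3 v2=G3 v3=E4 downbeat P5
bar 2: v0=G2 v1=A3 v2=B3 v3=B3 downbeat M3
bar 3: v0=A2 v1=E3 v2=E4 v3=B3 downbeat M2
bar 4: v0=B2 v1=G3 v2=D4 v3=D4 downbeat m3
bar 5: v0=C3 v1=C4 v2=G4 v3=G4 downbeat P5
  -> R1 @ bar 1 tick 0 v(0, 3): C3/G4 P5 -> A2/E4 P5 similar
  -> R1 @ bar 1 tick 0 v(1, 2): C4/G4 P5 -> C3/G3 P5 similar
  -> R4 @ bar 1 tick 0 v(0, 2): A2/G3 m7 untreated
  -> R4 @ bar 2 tick 0 v(0, 1): G2/A3 M2 untreated
  -> R2 @ bar 3 tick 0 v(0, 2): G2/B3 M3 -> A2/E4 P5 similar
  -> R3 @ bar 3 tick 0 v(2, 3): E4 above B3
  -> R4 @ bar 3 tick 0 v(0, 3): A2/B3 M2 untreated
  -> R3 @ bar 3 tick 1 v(2, 3): E4 above B3
  -> R3 @ bar 3 tick 2 v(2, 3): E4 above B3
  -> R3 @ bar 3 tick 3 v(2, 3): E4 above B3
  -> R1 @ bar 4 tick 0 v(1, 3): E3/B3 P5 -> G3/D4 P5 similar
  -> R1 @ bar 5 tick 0 v(1, 2): G3/D4 P5 -> C4/G4 P5 similar
  -> R1 @ bar 5 tick 0 v(1, 3): G3/D4 P5 -> C4/G4 P5 similar
  -> R1 @ bar 5 tick 0 v(2, 3): D4/D4 P1 -> G4/G4 P1 similar
  -> R2 @ bar 5 tick 0 v(0, 1): B2/G3 m6 -> C3/C4 P8 similar
  -> R2 @ bar 5 tick 0 v(0, 2): B2/D4 m3 -> C3/G4 P5 similar
  -> R2 @ bar 5 tick 0 v(0, 3): B2/D4 m3 -> C3/G4 P5 similar

(1, 0, R1, (0, 3))
(1, 0, R1, (1, 2))
(1, 0, R4, (0, 2))
(2, 0, R4, (0, 1))
(3, 0, R2, (0, 2))
(3, 0, R3, (2, 3))
(3, 0, R4, (0, 3))
(3, 1, R3, (2, 3))
(3, 2, R3, (2, 3))
(3, 3, R3, (2, 3))
(4, 0, R1, (1, 3))
(5, 0, R1, (1, 2))
(5, 0, R1, (1, 3))
(5, 0, R1, (2, 3))
(5, 0, R2, (0, 1))
(5, 0, R2, (0, 2))
(5, 0, R2, (0, 3))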